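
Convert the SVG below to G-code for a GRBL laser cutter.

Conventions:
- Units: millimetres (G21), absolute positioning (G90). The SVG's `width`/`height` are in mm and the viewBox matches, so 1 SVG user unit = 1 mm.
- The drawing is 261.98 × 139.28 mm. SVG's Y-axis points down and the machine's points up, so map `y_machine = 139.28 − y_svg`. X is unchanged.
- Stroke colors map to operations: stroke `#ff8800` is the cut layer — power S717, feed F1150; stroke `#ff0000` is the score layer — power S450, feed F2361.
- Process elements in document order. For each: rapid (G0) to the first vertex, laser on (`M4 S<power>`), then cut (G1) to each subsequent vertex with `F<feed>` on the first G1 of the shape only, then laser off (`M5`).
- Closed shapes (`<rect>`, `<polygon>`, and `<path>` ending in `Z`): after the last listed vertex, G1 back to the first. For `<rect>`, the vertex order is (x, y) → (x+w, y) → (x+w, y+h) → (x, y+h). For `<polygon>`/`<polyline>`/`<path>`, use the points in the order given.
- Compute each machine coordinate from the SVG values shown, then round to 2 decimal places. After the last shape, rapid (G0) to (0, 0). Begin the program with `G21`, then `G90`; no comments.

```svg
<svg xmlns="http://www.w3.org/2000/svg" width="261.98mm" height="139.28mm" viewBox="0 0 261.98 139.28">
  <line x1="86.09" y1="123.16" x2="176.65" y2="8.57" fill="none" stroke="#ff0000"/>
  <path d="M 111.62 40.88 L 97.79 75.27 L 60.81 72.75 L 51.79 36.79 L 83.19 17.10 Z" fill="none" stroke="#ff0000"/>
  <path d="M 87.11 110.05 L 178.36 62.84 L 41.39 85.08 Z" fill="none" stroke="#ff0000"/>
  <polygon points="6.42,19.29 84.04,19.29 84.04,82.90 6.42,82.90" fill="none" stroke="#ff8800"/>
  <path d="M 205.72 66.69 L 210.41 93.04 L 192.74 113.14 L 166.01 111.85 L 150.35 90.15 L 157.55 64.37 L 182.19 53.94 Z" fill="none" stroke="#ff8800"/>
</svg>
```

1 u = 1 mm; y_m = 139.28 − y.

[1] `<line>` line segment, #ff0000→score S450 F2361: (86.09,16.12) → (176.65,130.71)

[2] `<path>` regular polygon, #ff0000→score S450 F2361: (111.62,98.40) → (97.79,64.01) → (60.81,66.53) → (51.79,102.49) → (83.19,122.18) → (111.62,98.40) (closed)

[3] `<path>` closed polygon, #ff0000→score S450 F2361: (87.11,29.23) → (178.36,76.44) → (41.39,54.20) → (87.11,29.23) (closed)

[4] `<polygon>` rectangle, #ff8800→cut S717 F1150: (6.42,119.99) → (84.04,119.99) → (84.04,56.38) → (6.42,56.38) → (6.42,119.99) (closed)

[5] `<path>` regular polygon, #ff8800→cut S717 F1150: (205.72,72.59) → (210.41,46.24) → (192.74,26.14) → (166.01,27.43) → (150.35,49.13) → (157.55,74.91) → (182.19,85.34) → (205.72,72.59) (closed)

G21
G90
G0 X86.09 Y16.12
M4 S450
G1 X176.65 Y130.71 F2361
M5
G0 X111.62 Y98.40
M4 S450
G1 X97.79 Y64.01 F2361
G1 X60.81 Y66.53
G1 X51.79 Y102.49
G1 X83.19 Y122.18
G1 X111.62 Y98.40
M5
G0 X87.11 Y29.23
M4 S450
G1 X178.36 Y76.44 F2361
G1 X41.39 Y54.20
G1 X87.11 Y29.23
M5
G0 X6.42 Y119.99
M4 S717
G1 X84.04 Y119.99 F1150
G1 X84.04 Y56.38
G1 X6.42 Y56.38
G1 X6.42 Y119.99
M5
G0 X205.72 Y72.59
M4 S717
G1 X210.41 Y46.24 F1150
G1 X192.74 Y26.14
G1 X166.01 Y27.43
G1 X150.35 Y49.13
G1 X157.55 Y74.91
G1 X182.19 Y85.34
G1 X205.72 Y72.59
M5
G0 X0.00 Y0.00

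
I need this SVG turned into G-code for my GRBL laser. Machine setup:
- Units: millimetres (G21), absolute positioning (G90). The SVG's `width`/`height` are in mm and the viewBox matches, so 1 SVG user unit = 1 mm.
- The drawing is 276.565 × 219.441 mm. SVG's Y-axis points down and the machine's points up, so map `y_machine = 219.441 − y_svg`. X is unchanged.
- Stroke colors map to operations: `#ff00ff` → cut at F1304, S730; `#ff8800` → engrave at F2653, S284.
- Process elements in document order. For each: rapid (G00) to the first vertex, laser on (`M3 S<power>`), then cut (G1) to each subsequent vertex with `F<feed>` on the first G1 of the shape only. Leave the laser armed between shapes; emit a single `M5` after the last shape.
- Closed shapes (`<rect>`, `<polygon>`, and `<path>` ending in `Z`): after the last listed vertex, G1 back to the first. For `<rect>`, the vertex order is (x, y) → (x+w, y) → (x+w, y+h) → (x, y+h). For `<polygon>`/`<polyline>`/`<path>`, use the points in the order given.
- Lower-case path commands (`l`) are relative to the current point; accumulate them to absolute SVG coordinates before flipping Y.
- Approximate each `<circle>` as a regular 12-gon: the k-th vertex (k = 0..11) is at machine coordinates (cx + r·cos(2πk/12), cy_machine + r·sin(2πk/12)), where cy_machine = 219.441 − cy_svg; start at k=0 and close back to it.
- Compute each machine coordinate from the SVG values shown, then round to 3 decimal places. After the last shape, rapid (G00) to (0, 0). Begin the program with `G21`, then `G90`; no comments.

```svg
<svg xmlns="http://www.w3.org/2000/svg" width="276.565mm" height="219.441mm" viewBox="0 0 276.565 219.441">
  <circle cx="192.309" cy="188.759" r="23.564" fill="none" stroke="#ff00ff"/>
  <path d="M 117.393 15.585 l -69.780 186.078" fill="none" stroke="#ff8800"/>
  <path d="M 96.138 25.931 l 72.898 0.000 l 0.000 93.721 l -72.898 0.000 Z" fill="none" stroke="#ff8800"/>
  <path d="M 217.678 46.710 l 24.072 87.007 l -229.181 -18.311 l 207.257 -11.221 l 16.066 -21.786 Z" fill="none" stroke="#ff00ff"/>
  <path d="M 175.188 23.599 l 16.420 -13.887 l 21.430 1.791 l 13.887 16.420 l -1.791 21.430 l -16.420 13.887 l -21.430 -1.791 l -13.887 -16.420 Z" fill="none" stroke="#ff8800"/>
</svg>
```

G21
G90
G00 X215.873 Y30.682
M3 S730
G1 X212.716 Y42.464 F1304
G1 X204.091 Y51.089
G1 X192.309 Y54.246
G1 X180.527 Y51.089
G1 X171.902 Y42.464
G1 X168.745 Y30.682
G1 X171.902 Y18.900
G1 X180.527 Y10.275
G1 X192.309 Y7.118
G1 X204.091 Y10.275
G1 X212.716 Y18.900
G1 X215.873 Y30.682
G00 X117.393 Y203.856
M3 S284
G1 X47.613 Y17.778 F2653
G00 X96.138 Y193.510
M3 S284
G1 X169.036 Y193.510 F2653
G1 X169.036 Y99.789
G1 X96.138 Y99.789
G1 X96.138 Y193.510
G00 X217.678 Y172.731
M3 S730
G1 X241.750 Y85.724 F1304
G1 X12.569 Y104.035
G1 X219.826 Y115.256
G1 X235.892 Y137.042
G1 X217.678 Y172.731
G00 X175.188 Y195.842
M3 S284
G1 X191.608 Y209.729 F2653
G1 X213.038 Y207.938
G1 X226.925 Y191.518
G1 X225.134 Y170.088
G1 X208.714 Y156.201
G1 X187.284 Y157.992
G1 X173.397 Y174.412
G1 X175.188 Y195.842
M5
G00 X0.000 Y0.000

viewBox `0 0 276.565 219.441` with mm width/height → 1 unit = 1 mm. Flip: y_m = 219.441 − y_svg.

**Shape 1** — `<circle>` circle, stroke `#ff00ff` → cut (S730, F1304). Machine vertices: (215.873,30.682) → (212.716,42.464) → (204.091,51.089) → (192.309,54.246) → (180.527,51.089) → (171.902,42.464) → (168.745,30.682) → (171.902,18.900) → (180.527,10.275) → (192.309,7.118) → (204.091,10.275) → (212.716,18.900) → (215.873,30.682). Closed: final G1 returns to the first vertex.

**Shape 2** — `<path>` line segment, stroke `#ff8800` → engrave (S284, F2653). Machine vertices: (117.393,203.856) → (47.613,17.778). Open path.

**Shape 3** — `<path>` rectangle, stroke `#ff8800` → engrave (S284, F2653). Machine vertices: (96.138,193.510) → (169.036,193.510) → (169.036,99.789) → (96.138,99.789) → (96.138,193.510). Closed: final G1 returns to the first vertex.

**Shape 4** — `<path>` closed polygon, stroke `#ff00ff` → cut (S730, F1304). Machine vertices: (217.678,172.731) → (241.750,85.724) → (12.569,104.035) → (219.826,115.256) → (235.892,137.042) → (217.678,172.731). Closed: final G1 returns to the first vertex.

**Shape 5** — `<path>` regular polygon, stroke `#ff8800` → engrave (S284, F2653). Machine vertices: (175.188,195.842) → (191.608,209.729) → (213.038,207.938) → (226.925,191.518) → (225.134,170.088) → (208.714,156.201) → (187.284,157.992) → (173.397,174.412) → (175.188,195.842). Closed: final G1 returns to the first vertex.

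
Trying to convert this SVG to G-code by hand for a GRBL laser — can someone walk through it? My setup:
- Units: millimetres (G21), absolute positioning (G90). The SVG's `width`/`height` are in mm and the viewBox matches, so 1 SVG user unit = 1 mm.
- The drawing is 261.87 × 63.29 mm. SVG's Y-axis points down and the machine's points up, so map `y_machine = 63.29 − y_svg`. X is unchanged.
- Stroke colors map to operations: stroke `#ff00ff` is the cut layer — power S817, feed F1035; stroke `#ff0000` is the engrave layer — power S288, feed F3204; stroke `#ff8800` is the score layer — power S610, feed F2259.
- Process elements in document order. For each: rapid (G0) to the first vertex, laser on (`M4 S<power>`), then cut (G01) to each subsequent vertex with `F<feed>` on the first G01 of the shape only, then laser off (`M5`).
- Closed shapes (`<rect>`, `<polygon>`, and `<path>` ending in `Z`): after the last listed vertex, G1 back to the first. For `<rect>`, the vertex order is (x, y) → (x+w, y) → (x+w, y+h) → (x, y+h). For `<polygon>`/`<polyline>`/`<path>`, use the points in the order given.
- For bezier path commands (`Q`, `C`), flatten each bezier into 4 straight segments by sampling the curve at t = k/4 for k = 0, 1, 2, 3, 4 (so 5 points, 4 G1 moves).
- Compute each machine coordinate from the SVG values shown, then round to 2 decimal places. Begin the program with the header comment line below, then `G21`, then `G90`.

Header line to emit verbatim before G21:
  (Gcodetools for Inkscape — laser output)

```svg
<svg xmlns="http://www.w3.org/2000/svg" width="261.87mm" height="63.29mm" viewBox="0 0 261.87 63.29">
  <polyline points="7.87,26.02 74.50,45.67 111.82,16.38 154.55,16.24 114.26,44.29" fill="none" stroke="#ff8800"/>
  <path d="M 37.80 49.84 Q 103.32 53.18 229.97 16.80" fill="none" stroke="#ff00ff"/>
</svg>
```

viewBox `0 0 261.87 63.29` with mm width/height → 1 unit = 1 mm. Flip: y_m = 63.29 − y_svg.

**Shape 1** — `<polyline>` open polyline, stroke `#ff8800` → score (S610, F2259). Machine vertices: (7.87,37.27) → (74.50,17.62) → (111.82,46.91) → (154.55,47.05) → (114.26,19.00). Open path.

**Shape 2** — `<path>` quadratic bezier, stroke `#ff00ff` → cut (S817, F1035). Control points (SVG): P0=(37.80,49.84), P1=(103.32,53.18), P2=(229.97,16.80); sampled at t=k/4. Machine vertices: (37.80,13.45) → (74.38,14.26) → (118.60,20.04) → (170.47,30.78) → (229.97,46.49). Open path.

(Gcodetools for Inkscape — laser output)
G21
G90
G0 X7.87 Y37.27
M4 S610
G01 X74.50 Y17.62 F2259
G01 X111.82 Y46.91
G01 X154.55 Y47.05
G01 X114.26 Y19.00
M5
G0 X37.80 Y13.45
M4 S817
G01 X74.38 Y14.26 F1035
G01 X118.60 Y20.04
G01 X170.47 Y30.78
G01 X229.97 Y46.49
M5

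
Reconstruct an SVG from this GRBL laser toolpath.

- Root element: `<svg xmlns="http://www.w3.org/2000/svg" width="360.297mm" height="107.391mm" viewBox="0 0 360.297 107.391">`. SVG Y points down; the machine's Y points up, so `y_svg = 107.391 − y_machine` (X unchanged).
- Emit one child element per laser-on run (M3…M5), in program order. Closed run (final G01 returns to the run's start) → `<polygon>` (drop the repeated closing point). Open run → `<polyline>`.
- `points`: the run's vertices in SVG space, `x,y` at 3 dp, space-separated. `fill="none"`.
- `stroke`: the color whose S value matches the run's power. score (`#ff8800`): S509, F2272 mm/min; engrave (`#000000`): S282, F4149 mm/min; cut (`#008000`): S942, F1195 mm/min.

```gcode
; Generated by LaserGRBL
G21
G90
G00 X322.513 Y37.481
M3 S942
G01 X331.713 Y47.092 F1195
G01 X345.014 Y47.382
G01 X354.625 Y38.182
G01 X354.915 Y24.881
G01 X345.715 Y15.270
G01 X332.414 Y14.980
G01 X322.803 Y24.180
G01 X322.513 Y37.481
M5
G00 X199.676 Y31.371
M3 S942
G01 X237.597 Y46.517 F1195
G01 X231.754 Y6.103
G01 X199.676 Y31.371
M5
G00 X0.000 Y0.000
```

<svg xmlns="http://www.w3.org/2000/svg" width="360.297mm" height="107.391mm" viewBox="0 0 360.297 107.391">
  <polygon points="322.513,69.910 331.713,60.299 345.014,60.009 354.625,69.209 354.915,82.510 345.715,92.121 332.414,92.411 322.803,83.211" fill="none" stroke="#008000"/>
  <polygon points="199.676,76.020 237.597,60.874 231.754,101.288" fill="none" stroke="#008000"/>
</svg>

Machine Y-up, SVG Y-down with viewBox height 107.391, so y_svg = 107.391 − y_machine; X carries over. Every run uses S942, so all elements get stroke `#008000` (cut).

Run 1: The run returns to its start, so emit a `<polygon>` with points (Y-flipped): 322.513,69.910 331.713,60.299 345.014,60.009 354.625,69.209 354.915,82.510 345.715,92.121 332.414,92.411 322.803,83.211.

Run 2: The run returns to its start, so emit a `<polygon>` with points (Y-flipped): 199.676,76.020 237.597,60.874 231.754,101.288.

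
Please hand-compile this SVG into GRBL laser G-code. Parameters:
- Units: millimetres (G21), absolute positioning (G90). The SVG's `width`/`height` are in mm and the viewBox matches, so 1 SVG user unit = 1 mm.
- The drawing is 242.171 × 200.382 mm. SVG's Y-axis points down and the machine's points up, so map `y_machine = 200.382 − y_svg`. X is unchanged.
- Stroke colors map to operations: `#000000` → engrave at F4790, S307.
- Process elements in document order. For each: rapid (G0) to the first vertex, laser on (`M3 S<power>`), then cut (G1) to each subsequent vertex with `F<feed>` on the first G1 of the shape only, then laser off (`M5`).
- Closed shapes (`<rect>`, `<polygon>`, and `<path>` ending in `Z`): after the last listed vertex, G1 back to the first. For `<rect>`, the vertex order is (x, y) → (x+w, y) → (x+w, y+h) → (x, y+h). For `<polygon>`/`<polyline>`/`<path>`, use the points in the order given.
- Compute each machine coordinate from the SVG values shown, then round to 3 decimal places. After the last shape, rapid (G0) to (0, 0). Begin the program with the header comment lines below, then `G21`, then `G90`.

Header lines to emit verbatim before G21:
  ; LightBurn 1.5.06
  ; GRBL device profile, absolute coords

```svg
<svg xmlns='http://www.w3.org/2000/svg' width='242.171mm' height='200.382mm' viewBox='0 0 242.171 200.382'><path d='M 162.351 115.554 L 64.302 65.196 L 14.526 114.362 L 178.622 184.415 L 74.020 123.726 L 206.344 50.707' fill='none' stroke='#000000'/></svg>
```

Since the viewBox matches the mm dimensions, user units are millimetres directly. The only transform is the Y-flip y_m = 200.382 − y_svg.

Shape 1 is a open polyline drawn with `<path>`. Its stroke #000000 means engrave at S307, F4790. After flipping Y the toolpath is (162.351,84.828) → (64.302,135.186) → (14.526,86.020) → (178.622,15.967) → (74.020,76.656) → (206.344,149.675).

; LightBurn 1.5.06
; GRBL device profile, absolute coords
G21
G90
G0 X162.351 Y84.828
M3 S307
G1 X64.302 Y135.186 F4790
G1 X14.526 Y86.020
G1 X178.622 Y15.967
G1 X74.020 Y76.656
G1 X206.344 Y149.675
M5
G0 X0.000 Y0.000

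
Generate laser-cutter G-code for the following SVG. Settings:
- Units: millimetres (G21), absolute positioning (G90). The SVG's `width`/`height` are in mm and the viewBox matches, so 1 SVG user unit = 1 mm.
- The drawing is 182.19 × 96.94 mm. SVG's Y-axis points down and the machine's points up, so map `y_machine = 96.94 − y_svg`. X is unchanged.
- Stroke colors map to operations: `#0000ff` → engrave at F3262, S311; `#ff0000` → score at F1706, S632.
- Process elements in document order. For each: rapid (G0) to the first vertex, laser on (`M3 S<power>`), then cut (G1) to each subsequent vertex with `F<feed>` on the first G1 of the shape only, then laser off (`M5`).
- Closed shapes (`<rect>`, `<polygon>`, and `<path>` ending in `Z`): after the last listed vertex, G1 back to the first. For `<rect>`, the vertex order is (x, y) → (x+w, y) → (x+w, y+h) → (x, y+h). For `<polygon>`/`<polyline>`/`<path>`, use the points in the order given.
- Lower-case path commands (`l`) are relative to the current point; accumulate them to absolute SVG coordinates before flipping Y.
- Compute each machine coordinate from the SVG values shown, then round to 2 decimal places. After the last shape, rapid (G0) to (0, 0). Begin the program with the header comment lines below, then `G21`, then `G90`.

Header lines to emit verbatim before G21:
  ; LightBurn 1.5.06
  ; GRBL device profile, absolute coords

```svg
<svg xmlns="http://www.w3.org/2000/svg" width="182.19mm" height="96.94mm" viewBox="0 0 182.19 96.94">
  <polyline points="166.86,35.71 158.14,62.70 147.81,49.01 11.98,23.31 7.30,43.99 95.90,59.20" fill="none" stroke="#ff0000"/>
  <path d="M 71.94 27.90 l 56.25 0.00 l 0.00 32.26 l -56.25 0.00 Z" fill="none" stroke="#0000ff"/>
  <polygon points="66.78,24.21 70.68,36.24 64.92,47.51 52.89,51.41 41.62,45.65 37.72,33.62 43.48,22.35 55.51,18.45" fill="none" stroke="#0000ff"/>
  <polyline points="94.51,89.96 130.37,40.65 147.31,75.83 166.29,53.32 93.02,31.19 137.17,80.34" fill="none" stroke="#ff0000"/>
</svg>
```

; LightBurn 1.5.06
; GRBL device profile, absolute coords
G21
G90
G0 X166.86 Y61.23
M3 S632
G1 X158.14 Y34.24 F1706
G1 X147.81 Y47.93
G1 X11.98 Y73.63
G1 X7.30 Y52.95
G1 X95.90 Y37.74
M5
G0 X71.94 Y69.04
M3 S311
G1 X128.19 Y69.04 F3262
G1 X128.19 Y36.78
G1 X71.94 Y36.78
G1 X71.94 Y69.04
M5
G0 X66.78 Y72.73
M3 S311
G1 X70.68 Y60.70 F3262
G1 X64.92 Y49.43
G1 X52.89 Y45.53
G1 X41.62 Y51.29
G1 X37.72 Y63.32
G1 X43.48 Y74.59
G1 X55.51 Y78.49
G1 X66.78 Y72.73
M5
G0 X94.51 Y6.98
M3 S632
G1 X130.37 Y56.29 F1706
G1 X147.31 Y21.11
G1 X166.29 Y43.62
G1 X93.02 Y65.75
G1 X137.17 Y16.60
M5
G0 X0.00 Y0.00

1 u = 1 mm; y_m = 96.94 − y.

[1] `<polyline>` open polyline, #ff0000→score S632 F1706: (166.86,61.23) → (158.14,34.24) → (147.81,47.93) → (11.98,73.63) → (7.30,52.95) → (95.90,37.74)

[2] `<path>` rectangle, #0000ff→engrave S311 F3262: (71.94,69.04) → (128.19,69.04) → (128.19,36.78) → (71.94,36.78) → (71.94,69.04) (closed)

[3] `<polygon>` regular polygon, #0000ff→engrave S311 F3262: (66.78,72.73) → (70.68,60.70) → (64.92,49.43) → (52.89,45.53) → (41.62,51.29) → (37.72,63.32) → (43.48,74.59) → (55.51,78.49) → (66.78,72.73) (closed)

[4] `<polyline>` open polyline, #ff0000→score S632 F1706: (94.51,6.98) → (130.37,56.29) → (147.31,21.11) → (166.29,43.62) → (93.02,65.75) → (137.17,16.60)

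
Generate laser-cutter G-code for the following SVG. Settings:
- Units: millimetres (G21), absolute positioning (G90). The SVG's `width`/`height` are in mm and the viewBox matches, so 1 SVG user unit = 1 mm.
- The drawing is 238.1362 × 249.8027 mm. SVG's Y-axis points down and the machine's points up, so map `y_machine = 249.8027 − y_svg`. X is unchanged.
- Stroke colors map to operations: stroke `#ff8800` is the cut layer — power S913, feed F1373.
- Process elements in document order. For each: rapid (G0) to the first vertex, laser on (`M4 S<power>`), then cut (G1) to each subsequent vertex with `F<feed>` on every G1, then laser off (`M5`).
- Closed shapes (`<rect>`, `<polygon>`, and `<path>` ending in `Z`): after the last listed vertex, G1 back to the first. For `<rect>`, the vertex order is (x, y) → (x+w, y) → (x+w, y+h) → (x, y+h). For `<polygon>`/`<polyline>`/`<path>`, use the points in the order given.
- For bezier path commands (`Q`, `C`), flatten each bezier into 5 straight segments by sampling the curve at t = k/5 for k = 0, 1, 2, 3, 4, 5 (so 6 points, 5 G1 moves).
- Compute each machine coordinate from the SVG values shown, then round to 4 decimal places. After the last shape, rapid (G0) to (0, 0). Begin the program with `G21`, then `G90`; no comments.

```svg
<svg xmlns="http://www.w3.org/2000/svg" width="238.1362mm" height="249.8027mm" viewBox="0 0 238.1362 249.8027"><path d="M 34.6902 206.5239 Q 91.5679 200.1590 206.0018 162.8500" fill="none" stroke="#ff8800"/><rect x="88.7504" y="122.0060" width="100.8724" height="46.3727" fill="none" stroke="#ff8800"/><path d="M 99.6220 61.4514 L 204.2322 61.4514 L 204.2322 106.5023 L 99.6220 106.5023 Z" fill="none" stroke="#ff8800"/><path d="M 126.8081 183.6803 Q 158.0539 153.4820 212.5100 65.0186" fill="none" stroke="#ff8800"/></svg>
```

Since the viewBox matches the mm dimensions, user units are millimetres directly. The only transform is the Y-flip y_m = 249.8027 − y_svg.

Shape 1 is a quadratic bezier drawn with `<path>`. Its stroke #ff8800 means cut at S913, F1373. After flipping Y the toolpath is (34.6902,43.2788) → (59.7435,47.0625) → (89.4014,53.3218) → (123.6637,62.0566) → (162.5305,73.2669) → (206.0018,86.9527).

Shape 2 is a rectangle drawn with `<rect>`. Its stroke #ff8800 means cut at S913, F1373. After flipping Y the toolpath is (88.7504,127.7967) → (189.6228,127.7967) → (189.6228,81.4240) → (88.7504,81.4240) → (88.7504,127.7967), returning to the start.

Shape 3 is a rectangle drawn with `<path>`. Its stroke #ff8800 means cut at S913, F1373. After flipping Y the toolpath is (99.6220,188.3513) → (204.2322,188.3513) → (204.2322,143.3004) → (99.6220,143.3004) → (99.6220,188.3513), returning to the start.

Shape 4 is a quadratic bezier drawn with `<path>`. Its stroke #ff8800 means cut at S913, F1373. After flipping Y the toolpath is (126.8081,66.1224) → (140.2348,80.5323) → (155.5184,99.6035) → (172.6588,123.3358) → (191.6560,151.7293) → (212.5100,184.7841).

G21
G90
G0 X34.6902 Y43.2788
M4 S913
G1 X59.7435 Y47.0625 F1373
G1 X89.4014 Y53.3218 F1373
G1 X123.6637 Y62.0566 F1373
G1 X162.5305 Y73.2669 F1373
G1 X206.0018 Y86.9527 F1373
M5
G0 X88.7504 Y127.7967
M4 S913
G1 X189.6228 Y127.7967 F1373
G1 X189.6228 Y81.4240 F1373
G1 X88.7504 Y81.4240 F1373
G1 X88.7504 Y127.7967 F1373
M5
G0 X99.6220 Y188.3513
M4 S913
G1 X204.2322 Y188.3513 F1373
G1 X204.2322 Y143.3004 F1373
G1 X99.6220 Y143.3004 F1373
G1 X99.6220 Y188.3513 F1373
M5
G0 X126.8081 Y66.1224
M4 S913
G1 X140.2348 Y80.5323 F1373
G1 X155.5184 Y99.6035 F1373
G1 X172.6588 Y123.3358 F1373
G1 X191.6560 Y151.7293 F1373
G1 X212.5100 Y184.7841 F1373
M5
G0 X0.0000 Y0.0000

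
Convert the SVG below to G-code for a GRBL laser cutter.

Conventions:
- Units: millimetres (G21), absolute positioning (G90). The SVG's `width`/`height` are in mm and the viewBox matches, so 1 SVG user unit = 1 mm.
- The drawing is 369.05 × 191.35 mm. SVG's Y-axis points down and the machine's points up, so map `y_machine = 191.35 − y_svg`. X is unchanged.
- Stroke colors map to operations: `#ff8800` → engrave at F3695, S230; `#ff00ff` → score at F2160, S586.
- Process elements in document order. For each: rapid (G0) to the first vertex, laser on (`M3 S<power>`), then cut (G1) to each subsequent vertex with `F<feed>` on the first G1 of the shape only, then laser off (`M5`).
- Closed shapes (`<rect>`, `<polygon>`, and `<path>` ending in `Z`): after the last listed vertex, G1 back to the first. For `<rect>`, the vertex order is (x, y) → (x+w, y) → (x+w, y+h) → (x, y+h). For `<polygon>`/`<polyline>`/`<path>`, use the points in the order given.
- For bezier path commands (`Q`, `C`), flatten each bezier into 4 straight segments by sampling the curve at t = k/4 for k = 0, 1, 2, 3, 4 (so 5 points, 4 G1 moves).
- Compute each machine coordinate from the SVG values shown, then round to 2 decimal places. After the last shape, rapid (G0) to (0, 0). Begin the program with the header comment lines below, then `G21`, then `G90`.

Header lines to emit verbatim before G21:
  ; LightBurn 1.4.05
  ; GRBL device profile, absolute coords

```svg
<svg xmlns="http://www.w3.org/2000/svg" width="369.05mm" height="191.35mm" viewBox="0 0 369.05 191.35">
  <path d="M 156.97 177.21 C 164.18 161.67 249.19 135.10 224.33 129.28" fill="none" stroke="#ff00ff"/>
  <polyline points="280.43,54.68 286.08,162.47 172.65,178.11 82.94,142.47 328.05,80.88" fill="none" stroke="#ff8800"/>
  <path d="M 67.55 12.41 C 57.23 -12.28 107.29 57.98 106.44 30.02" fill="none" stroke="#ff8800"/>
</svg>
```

; LightBurn 1.4.05
; GRBL device profile, absolute coords
G21
G90
G0 X156.97 Y14.14
M3 S586
G1 X174.03 Y27.37 F2160
G1 X202.68 Y41.75
G1 X225.31 Y54.31
G1 X224.33 Y62.07
M5
G0 X280.43 Y136.67
M3 S230
G1 X286.08 Y28.88 F3695
G1 X172.65 Y13.24
G1 X82.94 Y48.88
G1 X328.05 Y110.47
M5
G0 X67.55 Y178.94
M3 S230
G1 X69.39 Y182.67 F3695
G1 X83.44 Y168.91
G1 X99.27 Y155.76
G1 X106.44 Y161.33
M5
G0 X0.00 Y0.00

1 u = 1 mm; y_m = 191.35 − y.

[1] `<path>` cubic bezier, #ff00ff→score S586 F2160: (156.97,14.14) → (174.03,27.37) → (202.68,41.75) → (225.31,54.31) → (224.33,62.07)

[2] `<polyline>` open polyline, #ff8800→engrave S230 F3695: (280.43,136.67) → (286.08,28.88) → (172.65,13.24) → (82.94,48.88) → (328.05,110.47)

[3] `<path>` cubic bezier, #ff8800→engrave S230 F3695: (67.55,178.94) → (69.39,182.67) → (83.44,168.91) → (99.27,155.76) → (106.44,161.33)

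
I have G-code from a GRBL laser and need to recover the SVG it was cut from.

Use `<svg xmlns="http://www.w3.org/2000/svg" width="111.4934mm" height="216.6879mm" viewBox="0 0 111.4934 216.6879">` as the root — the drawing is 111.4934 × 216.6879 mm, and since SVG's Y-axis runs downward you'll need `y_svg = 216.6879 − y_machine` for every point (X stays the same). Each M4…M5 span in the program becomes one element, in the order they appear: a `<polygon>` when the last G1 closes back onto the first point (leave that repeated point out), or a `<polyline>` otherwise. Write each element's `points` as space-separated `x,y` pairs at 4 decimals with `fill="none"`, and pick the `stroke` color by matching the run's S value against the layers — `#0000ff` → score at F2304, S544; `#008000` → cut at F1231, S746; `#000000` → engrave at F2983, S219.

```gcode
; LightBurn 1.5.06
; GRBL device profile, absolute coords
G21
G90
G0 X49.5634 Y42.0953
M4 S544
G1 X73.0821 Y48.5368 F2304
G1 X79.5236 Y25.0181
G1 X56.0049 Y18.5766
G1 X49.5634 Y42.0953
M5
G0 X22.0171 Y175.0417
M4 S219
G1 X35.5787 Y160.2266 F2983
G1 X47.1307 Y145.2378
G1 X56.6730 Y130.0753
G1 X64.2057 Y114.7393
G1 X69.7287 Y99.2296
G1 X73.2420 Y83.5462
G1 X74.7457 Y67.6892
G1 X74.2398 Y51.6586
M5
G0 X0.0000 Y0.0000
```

Each laser-on run becomes one SVG element. Flip Y back into SVG space with y_svg = 216.6879 − y_machine.

Run 1: power S544 maps to stroke `#0000ff` (score). The run returns to its start, so emit a `<polygon>` with points (Y-flipped): 49.5634,174.5926 73.0821,168.1511 79.5236,191.6698 56.0049,198.1113.

Run 2: the run's S219 means `#000000` (engrave). The run is open, so emit a `<polyline>` with points (Y-flipped): 22.0171,41.6462 35.5787,56.4613 47.1307,71.4501 56.6730,86.6126 64.2057,101.9486 69.7287,117.4583 73.2420,133.1417 74.7457,148.9987 74.2398,165.0293.

<svg xmlns="http://www.w3.org/2000/svg" width="111.4934mm" height="216.6879mm" viewBox="0 0 111.4934 216.6879">
  <polygon points="49.5634,174.5926 73.0821,168.1511 79.5236,191.6698 56.0049,198.1113" fill="none" stroke="#0000ff"/>
  <polyline points="22.0171,41.6462 35.5787,56.4613 47.1307,71.4501 56.6730,86.6126 64.2057,101.9486 69.7287,117.4583 73.2420,133.1417 74.7457,148.9987 74.2398,165.0293" fill="none" stroke="#000000"/>
</svg>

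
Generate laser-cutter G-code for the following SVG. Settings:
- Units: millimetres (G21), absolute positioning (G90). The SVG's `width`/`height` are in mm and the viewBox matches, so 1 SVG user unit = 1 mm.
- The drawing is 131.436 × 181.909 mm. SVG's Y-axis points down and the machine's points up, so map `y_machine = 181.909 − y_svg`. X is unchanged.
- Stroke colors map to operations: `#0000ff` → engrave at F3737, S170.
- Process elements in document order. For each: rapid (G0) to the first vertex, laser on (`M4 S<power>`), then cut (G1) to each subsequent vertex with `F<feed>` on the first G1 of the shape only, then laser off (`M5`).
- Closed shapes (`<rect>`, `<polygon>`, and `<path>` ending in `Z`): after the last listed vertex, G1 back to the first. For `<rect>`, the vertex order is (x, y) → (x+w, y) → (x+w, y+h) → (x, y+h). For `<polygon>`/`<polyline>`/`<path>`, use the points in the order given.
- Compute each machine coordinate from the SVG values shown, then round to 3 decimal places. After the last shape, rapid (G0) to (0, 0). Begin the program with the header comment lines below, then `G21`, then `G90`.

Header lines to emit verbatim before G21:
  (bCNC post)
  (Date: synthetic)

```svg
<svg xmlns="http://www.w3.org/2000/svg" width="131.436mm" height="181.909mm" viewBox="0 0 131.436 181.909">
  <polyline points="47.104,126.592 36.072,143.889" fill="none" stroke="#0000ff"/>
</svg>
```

(bCNC post)
(Date: synthetic)
G21
G90
G0 X47.104 Y55.317
M4 S170
G1 X36.072 Y38.020 F3737
M5
G0 X0.000 Y0.000

viewBox `0 0 131.436 181.909` with mm width/height → 1 unit = 1 mm. Flip: y_m = 181.909 − y_svg.

**Shape 1** — `<polyline>` line segment, stroke `#0000ff` → engrave (S170, F3737). Machine vertices: (47.104,55.317) → (36.072,38.020). Open path.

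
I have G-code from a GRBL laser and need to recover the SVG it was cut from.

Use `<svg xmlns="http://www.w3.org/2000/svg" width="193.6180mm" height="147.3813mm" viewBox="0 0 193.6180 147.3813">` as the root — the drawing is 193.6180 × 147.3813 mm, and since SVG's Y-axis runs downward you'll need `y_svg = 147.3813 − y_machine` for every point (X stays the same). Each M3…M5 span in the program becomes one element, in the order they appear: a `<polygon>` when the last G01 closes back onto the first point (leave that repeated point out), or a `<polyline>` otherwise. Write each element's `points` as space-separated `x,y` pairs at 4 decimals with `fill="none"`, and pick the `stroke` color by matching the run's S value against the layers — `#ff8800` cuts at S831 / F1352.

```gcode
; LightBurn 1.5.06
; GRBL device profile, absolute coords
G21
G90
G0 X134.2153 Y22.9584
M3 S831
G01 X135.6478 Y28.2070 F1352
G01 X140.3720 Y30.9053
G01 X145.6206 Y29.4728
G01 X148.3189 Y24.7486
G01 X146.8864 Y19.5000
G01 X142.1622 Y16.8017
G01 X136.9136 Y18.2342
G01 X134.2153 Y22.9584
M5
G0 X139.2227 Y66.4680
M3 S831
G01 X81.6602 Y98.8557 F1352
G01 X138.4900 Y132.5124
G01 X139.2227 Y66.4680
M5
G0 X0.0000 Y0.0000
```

y_svg = 147.3813 − y_m. Every run uses S831, so all elements get stroke `#ff8800` (cut).

[1] closed run; points: 134.2153,124.4229 135.6478,119.1743 140.3720,116.4760 145.6206,117.9085 148.3189,122.6327 146.8864,127.8813 142.1622,130.5796 136.9136,129.1471

[2] closed run; points: 139.2227,80.9133 81.6602,48.5256 138.4900,14.8689

<svg xmlns="http://www.w3.org/2000/svg" width="193.6180mm" height="147.3813mm" viewBox="0 0 193.6180 147.3813">
  <polygon points="134.2153,124.4229 135.6478,119.1743 140.3720,116.4760 145.6206,117.9085 148.3189,122.6327 146.8864,127.8813 142.1622,130.5796 136.9136,129.1471" fill="none" stroke="#ff8800"/>
  <polygon points="139.2227,80.9133 81.6602,48.5256 138.4900,14.8689" fill="none" stroke="#ff8800"/>
</svg>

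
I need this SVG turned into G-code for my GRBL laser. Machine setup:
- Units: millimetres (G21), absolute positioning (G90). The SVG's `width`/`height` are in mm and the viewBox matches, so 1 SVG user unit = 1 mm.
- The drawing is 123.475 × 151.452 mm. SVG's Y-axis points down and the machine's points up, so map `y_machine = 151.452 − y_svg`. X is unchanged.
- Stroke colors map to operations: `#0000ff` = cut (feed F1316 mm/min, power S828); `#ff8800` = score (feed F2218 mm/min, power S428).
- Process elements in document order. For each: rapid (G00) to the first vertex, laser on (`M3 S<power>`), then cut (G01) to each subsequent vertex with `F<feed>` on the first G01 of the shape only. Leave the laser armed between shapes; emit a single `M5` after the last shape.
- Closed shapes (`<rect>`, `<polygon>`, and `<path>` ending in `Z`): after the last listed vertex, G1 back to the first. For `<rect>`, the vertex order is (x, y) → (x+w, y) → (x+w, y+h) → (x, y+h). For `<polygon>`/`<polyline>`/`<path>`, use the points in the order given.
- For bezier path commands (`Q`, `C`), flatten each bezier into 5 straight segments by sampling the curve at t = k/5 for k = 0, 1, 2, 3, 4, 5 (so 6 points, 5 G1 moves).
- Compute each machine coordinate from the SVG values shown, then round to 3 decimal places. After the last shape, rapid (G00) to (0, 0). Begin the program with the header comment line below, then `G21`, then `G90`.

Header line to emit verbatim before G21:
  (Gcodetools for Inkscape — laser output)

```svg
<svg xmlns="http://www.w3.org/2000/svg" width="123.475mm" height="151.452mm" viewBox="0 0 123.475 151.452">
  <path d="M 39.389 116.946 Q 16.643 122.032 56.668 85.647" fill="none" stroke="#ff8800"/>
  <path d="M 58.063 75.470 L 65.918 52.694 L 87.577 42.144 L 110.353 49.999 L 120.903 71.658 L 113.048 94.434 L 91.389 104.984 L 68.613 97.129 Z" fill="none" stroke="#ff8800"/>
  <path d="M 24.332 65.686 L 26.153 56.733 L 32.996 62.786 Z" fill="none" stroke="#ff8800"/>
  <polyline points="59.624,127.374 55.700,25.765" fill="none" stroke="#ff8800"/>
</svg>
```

viewBox `0 0 123.475 151.452` with mm width/height → 1 unit = 1 mm. Flip: y_m = 151.452 − y_svg.

**Shape 1** — `<path>` quadratic bezier, stroke `#ff8800` → score (S428, F2218). Control points (SVG): P0=(39.389,116.946), P1=(16.643,122.032), P2=(56.668,85.647); sampled at t=k/5. Machine vertices: (39.389,34.506) → (32.801,34.130) → (31.236,37.073) → (34.691,43.332) → (43.169,52.910) → (56.668,65.805). Open path.

**Shape 2** — `<path>` regular polygon, stroke `#ff8800` → score (S428, F2218). Machine vertices: (58.063,75.982) → (65.918,98.758) → (87.577,109.308) → (110.353,101.453) → (120.903,79.794) → (113.048,57.018) → (91.389,46.468) → (68.613,54.323) → (58.063,75.982). Closed: final G1 returns to the first vertex.

**Shape 3** — `<path>` regular polygon, stroke `#ff8800` → score (S428, F2218). Machine vertices: (24.332,85.766) → (26.153,94.719) → (32.996,88.666) → (24.332,85.766). Closed: final G1 returns to the first vertex.

**Shape 4** — `<polyline>` line segment, stroke `#ff8800` → score (S428, F2218). Machine vertices: (59.624,24.078) → (55.700,125.687). Open path.

(Gcodetools for Inkscape — laser output)
G21
G90
G00 X39.389 Y34.506
M3 S428
G01 X32.801 Y34.130 F2218
G01 X31.236 Y37.073
G01 X34.691 Y43.332
G01 X43.169 Y52.910
G01 X56.668 Y65.805
G00 X58.063 Y75.982
M3 S428
G01 X65.918 Y98.758 F2218
G01 X87.577 Y109.308
G01 X110.353 Y101.453
G01 X120.903 Y79.794
G01 X113.048 Y57.018
G01 X91.389 Y46.468
G01 X68.613 Y54.323
G01 X58.063 Y75.982
G00 X24.332 Y85.766
M3 S428
G01 X26.153 Y94.719 F2218
G01 X32.996 Y88.666
G01 X24.332 Y85.766
G00 X59.624 Y24.078
M3 S428
G01 X55.700 Y125.687 F2218
M5
G00 X0.000 Y0.000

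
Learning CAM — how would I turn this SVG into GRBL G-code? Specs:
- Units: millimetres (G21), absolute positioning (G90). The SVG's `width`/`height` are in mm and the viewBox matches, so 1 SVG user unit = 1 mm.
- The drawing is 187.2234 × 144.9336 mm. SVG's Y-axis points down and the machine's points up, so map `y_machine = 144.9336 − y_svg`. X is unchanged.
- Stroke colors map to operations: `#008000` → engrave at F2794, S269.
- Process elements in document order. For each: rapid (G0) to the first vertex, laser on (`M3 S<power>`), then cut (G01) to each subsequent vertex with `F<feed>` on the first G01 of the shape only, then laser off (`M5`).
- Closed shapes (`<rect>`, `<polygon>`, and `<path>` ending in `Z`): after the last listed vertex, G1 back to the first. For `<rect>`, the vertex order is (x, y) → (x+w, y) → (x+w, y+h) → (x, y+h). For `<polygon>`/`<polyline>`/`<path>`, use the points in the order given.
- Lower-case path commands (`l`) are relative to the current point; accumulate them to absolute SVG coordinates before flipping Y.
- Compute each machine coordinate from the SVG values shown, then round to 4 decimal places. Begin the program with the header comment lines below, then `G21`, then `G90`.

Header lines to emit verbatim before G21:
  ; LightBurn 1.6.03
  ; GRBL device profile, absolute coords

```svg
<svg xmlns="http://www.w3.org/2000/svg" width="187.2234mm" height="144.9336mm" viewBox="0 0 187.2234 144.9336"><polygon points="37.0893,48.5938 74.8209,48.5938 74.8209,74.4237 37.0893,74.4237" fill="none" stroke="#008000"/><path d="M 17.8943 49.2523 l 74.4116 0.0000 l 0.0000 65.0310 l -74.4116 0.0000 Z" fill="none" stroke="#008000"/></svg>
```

; LightBurn 1.6.03
; GRBL device profile, absolute coords
G21
G90
G0 X37.0893 Y96.3398
M3 S269
G01 X74.8209 Y96.3398 F2794
G01 X74.8209 Y70.5099
G01 X37.0893 Y70.5099
G01 X37.0893 Y96.3398
M5
G0 X17.8943 Y95.6813
M3 S269
G01 X92.3059 Y95.6813 F2794
G01 X92.3059 Y30.6503
G01 X17.8943 Y30.6503
G01 X17.8943 Y95.6813
M5

viewBox `0 0 187.2234 144.9336` with mm width/height → 1 unit = 1 mm. Flip: y_m = 144.9336 − y_svg.

**Shape 1** — `<polygon>` rectangle, stroke `#008000` → engrave (S269, F2794). Machine vertices: (37.0893,96.3398) → (74.8209,96.3398) → (74.8209,70.5099) → (37.0893,70.5099) → (37.0893,96.3398). Closed: final G1 returns to the first vertex.

**Shape 2** — `<path>` rectangle, stroke `#008000` → engrave (S269, F2794). Machine vertices: (17.8943,95.6813) → (92.3059,95.6813) → (92.3059,30.6503) → (17.8943,30.6503) → (17.8943,95.6813). Closed: final G1 returns to the first vertex.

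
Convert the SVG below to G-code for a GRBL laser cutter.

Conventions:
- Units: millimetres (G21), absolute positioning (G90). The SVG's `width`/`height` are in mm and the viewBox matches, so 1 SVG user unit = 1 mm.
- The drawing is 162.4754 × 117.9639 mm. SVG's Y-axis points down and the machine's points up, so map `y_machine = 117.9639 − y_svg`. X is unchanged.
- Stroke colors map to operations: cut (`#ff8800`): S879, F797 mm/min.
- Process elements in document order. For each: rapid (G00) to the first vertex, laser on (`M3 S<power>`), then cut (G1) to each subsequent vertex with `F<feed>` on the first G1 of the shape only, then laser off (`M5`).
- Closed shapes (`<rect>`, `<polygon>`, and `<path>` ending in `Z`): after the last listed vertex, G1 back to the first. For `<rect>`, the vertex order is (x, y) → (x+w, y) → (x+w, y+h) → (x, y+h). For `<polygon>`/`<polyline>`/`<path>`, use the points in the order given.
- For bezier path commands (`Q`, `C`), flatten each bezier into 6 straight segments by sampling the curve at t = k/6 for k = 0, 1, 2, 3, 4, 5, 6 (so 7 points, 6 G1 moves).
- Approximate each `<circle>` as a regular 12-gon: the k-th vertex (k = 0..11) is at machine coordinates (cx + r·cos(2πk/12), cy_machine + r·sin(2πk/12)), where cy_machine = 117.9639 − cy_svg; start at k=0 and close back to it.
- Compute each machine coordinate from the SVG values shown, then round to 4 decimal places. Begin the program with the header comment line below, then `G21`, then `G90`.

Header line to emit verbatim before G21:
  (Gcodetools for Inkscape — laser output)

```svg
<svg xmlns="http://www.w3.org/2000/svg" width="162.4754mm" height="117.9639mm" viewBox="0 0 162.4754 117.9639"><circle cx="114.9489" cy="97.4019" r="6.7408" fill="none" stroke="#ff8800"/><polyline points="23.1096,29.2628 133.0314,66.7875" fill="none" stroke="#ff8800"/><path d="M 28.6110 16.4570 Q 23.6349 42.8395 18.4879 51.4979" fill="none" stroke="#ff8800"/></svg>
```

(Gcodetools for Inkscape — laser output)
G21
G90
G00 X121.6897 Y20.5620
M3 S879
G1 X120.7866 Y23.9324 F797
G1 X118.3193 Y26.3997
G1 X114.9489 Y27.3028
G1 X111.5785 Y26.3997
G1 X109.1112 Y23.9324
G1 X108.2081 Y20.5620
G1 X109.1112 Y17.1916
G1 X111.5785 Y14.7243
G1 X114.9489 Y13.8212
G1 X118.3193 Y14.7243
G1 X120.7866 Y17.1916
G1 X121.6897 Y20.5620
M5
G00 X23.1096 Y88.7011
M3 S879
G1 X133.0314 Y51.1764 F797
M5
G00 X28.6110 Y101.5069
M3 S879
G1 X26.9476 Y93.2051 F797
G1 X25.2746 Y85.8879
G1 X23.5922 Y79.5554
G1 X21.9002 Y74.2076
G1 X20.1988 Y69.8445
G1 X18.4879 Y66.4660
M5

1 u = 1 mm; y_m = 117.9639 − y.

[1] `<circle>` circle, #ff8800→cut S879 F797: (121.6897,20.5620) → (120.7866,23.9324) → (118.3193,26.3997) → (114.9489,27.3028) → (111.5785,26.3997) → (109.1112,23.9324) → (108.2081,20.5620) → (109.1112,17.1916) → (111.5785,14.7243) → (114.9489,13.8212) → (118.3193,14.7243) → (120.7866,17.1916) → (121.6897,20.5620) (closed)

[2] `<polyline>` line segment, #ff8800→cut S879 F797: (23.1096,88.7011) → (133.0314,51.1764)

[3] `<path>` quadratic bezier, #ff8800→cut S879 F797: (28.6110,101.5069) → (26.9476,93.2051) → (25.2746,85.8879) → (23.5922,79.5554) → (21.9002,74.2076) → (20.1988,69.8445) → (18.4879,66.4660)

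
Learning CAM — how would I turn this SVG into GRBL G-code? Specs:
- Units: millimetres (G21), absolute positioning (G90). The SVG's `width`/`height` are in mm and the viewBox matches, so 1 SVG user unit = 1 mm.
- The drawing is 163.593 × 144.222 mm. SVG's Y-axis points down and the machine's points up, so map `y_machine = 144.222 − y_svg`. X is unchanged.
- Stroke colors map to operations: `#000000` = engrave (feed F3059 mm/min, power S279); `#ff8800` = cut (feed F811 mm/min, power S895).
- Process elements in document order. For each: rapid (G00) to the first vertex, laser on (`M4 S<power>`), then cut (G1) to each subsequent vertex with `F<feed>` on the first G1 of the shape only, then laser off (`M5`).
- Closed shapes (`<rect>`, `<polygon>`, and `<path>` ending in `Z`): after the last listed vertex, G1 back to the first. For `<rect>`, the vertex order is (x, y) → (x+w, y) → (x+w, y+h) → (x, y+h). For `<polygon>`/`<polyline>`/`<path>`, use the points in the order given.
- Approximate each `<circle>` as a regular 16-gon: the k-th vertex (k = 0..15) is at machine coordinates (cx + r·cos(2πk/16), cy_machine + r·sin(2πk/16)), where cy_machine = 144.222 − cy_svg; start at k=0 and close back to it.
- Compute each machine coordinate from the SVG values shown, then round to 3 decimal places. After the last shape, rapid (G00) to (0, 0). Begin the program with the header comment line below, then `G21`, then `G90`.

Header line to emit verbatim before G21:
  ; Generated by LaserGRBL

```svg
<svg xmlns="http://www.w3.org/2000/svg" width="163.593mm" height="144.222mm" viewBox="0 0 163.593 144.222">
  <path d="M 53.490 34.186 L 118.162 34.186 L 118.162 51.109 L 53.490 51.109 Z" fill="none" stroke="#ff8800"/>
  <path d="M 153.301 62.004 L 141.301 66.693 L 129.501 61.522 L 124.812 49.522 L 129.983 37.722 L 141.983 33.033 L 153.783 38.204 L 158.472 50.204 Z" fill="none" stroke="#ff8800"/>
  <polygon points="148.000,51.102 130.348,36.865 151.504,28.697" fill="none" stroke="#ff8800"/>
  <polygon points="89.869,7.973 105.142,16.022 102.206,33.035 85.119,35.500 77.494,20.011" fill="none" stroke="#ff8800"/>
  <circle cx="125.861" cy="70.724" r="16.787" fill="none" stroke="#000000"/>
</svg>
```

; Generated by LaserGRBL
G21
G90
G00 X53.490 Y110.036
M4 S895
G1 X118.162 Y110.036 F811
G1 X118.162 Y93.113
G1 X53.490 Y93.113
G1 X53.490 Y110.036
M5
G00 X153.301 Y82.218
M4 S895
G1 X141.301 Y77.529 F811
G1 X129.501 Y82.700
G1 X124.812 Y94.700
G1 X129.983 Y106.500
G1 X141.983 Y111.189
G1 X153.783 Y106.018
G1 X158.472 Y94.018
G1 X153.301 Y82.218
M5
G00 X148.000 Y93.120
M4 S895
G1 X130.348 Y107.357 F811
G1 X151.504 Y115.525
G1 X148.000 Y93.120
M5
G00 X89.869 Y136.249
M4 S895
G1 X105.142 Y128.200 F811
G1 X102.206 Y111.187
G1 X85.119 Y108.722
G1 X77.494 Y124.211
G1 X89.869 Y136.249
M5
G00 X142.648 Y73.498
M4 S279
G1 X141.370 Y79.922 F3059
G1 X137.731 Y85.368
G1 X132.285 Y89.007
G1 X125.861 Y90.285
G1 X119.437 Y89.007
G1 X113.991 Y85.368
G1 X110.352 Y79.922
G1 X109.074 Y73.498
G1 X110.352 Y67.074
G1 X113.991 Y61.628
G1 X119.437 Y57.989
G1 X125.861 Y56.711
G1 X132.285 Y57.989
G1 X137.731 Y61.628
G1 X141.370 Y67.074
G1 X142.648 Y73.498
M5
G00 X0.000 Y0.000

Since the viewBox matches the mm dimensions, user units are millimetres directly. The only transform is the Y-flip y_m = 144.222 − y_svg.

Shape 1 is a rectangle drawn with `<path>`. Its stroke #ff8800 means cut at S895, F811. After flipping Y the toolpath is (53.490,110.036) → (118.162,110.036) → (118.162,93.113) → (53.490,93.113) → (53.490,110.036), returning to the start.

Shape 2 is a regular polygon drawn with `<path>`. Its stroke #ff8800 means cut at S895, F811. After flipping Y the toolpath is (153.301,82.218) → (141.301,77.529) → (129.501,82.700) → (124.812,94.700) → (129.983,106.500) → (141.983,111.189) → (153.783,106.018) → (158.472,94.018) → (153.301,82.218), returning to the start.

Shape 3 is a regular polygon drawn with `<polygon>`. Its stroke #ff8800 means cut at S895, F811. After flipping Y the toolpath is (148.000,93.120) → (130.348,107.357) → (151.504,115.525) → (148.000,93.120), returning to the start.

Shape 4 is a regular polygon drawn with `<polygon>`. Its stroke #ff8800 means cut at S895, F811. After flipping Y the toolpath is (89.869,136.249) → (105.142,128.200) → (102.206,111.187) → (85.119,108.722) → (77.494,124.211) → (89.869,136.249), returning to the start.

Shape 5 is a circle drawn with `<circle>`. Its stroke #000000 means engrave at S279, F3059. After flipping Y the toolpath is (142.648,73.498) → (141.370,79.922) → (137.731,85.368) → (132.285,89.007) → (125.861,90.285) → (119.437,89.007) → (113.991,85.368) → (110.352,79.922) → (109.074,73.498) → (110.352,67.074) → (113.991,61.628) → (119.437,57.989) → (125.861,56.711) → (132.285,57.989) → (137.731,61.628) → (141.370,67.074) → (142.648,73.498), returning to the start.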